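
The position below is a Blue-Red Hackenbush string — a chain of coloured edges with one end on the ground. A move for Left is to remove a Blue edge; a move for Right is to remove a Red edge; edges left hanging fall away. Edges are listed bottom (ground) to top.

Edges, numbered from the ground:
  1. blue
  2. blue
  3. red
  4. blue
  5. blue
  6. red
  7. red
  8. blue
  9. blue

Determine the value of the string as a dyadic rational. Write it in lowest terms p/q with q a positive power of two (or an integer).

231/128

Build value(s[:k]) for k = 1..9, string s = blue blue red blue blue red red blue blue.
value(b) = { 0 | (no moves) } gives 1
value(bb) = { 0,1 | (no moves) } gives 2
value(bbr) = { 0,1 | 2 } gives 3/2
value(bbrb) = { 0,1,3/2 | 2 } gives 7/4
value(bbrbb) = { 0,1,3/2,7/4 | 2 } gives 15/8
value(bbrbbr) = { 0,1,3/2,7/4 | 15/8,2 } gives 29/16
value(bbrbbrr) = { 0,1,3/2,7/4 | 29/16,15/8,2 } gives 57/32
value(bbrbbrrb) = { 0,1,3/2,7/4,57/32 | 29/16,15/8,2 } gives 115/64
value(bbrbbrrbb) = { 0,1,3/2,7/4,57/32,115/64 | 29/16,15/8,2 } gives 231/128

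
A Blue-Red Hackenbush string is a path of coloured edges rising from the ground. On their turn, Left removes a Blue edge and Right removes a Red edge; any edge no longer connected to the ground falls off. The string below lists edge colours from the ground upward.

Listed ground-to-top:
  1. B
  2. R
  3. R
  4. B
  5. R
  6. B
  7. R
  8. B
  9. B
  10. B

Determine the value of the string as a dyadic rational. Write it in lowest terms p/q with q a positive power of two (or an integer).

step 1: add B to get B; options L={ 0 } R={ none } gives 1
step 2: add R to get BR; options L={ 0 } R={ 1 } gives 1/2
step 3: add R to get BRR; options L={ 0 } R={ 1/2; 1 } gives 1/4
step 4: add B to get BRRB; options L={ 0; 1/4 } R={ 1/2; 1 } gives 3/8
step 5: add R to get BRRBR; options L={ 0; 1/4 } R={ 3/8; 1/2; 1 } gives 5/16
step 6: add B to get BRRBRB; options L={ 0; 1/4; 5/16 } R={ 3/8; 1/2; 1 } gives 11/32
step 7: add R to get BRRBRBR; options L={ 0; 1/4; 5/16 } R={ 11/32; 3/8; 1/2; 1 } gives 21/64
step 8: add B to get BRRBRBRB; options L={ 0; 1/4; 5/16; 21/64 } R={ 11/32; 3/8; 1/2; 1 } gives 43/128
step 9: add B to get BRRBRBRBB; options L={ 0; 1/4; 5/16; 21/64; 43/128 } R={ 11/32; 3/8; 1/2; 1 } gives 87/256
step 10: add B to get BRRBRBRBBB; options L={ 0; 1/4; 5/16; 21/64; 43/128; 87/256 } R={ 11/32; 3/8; 1/2; 1 } gives 175/512

175/512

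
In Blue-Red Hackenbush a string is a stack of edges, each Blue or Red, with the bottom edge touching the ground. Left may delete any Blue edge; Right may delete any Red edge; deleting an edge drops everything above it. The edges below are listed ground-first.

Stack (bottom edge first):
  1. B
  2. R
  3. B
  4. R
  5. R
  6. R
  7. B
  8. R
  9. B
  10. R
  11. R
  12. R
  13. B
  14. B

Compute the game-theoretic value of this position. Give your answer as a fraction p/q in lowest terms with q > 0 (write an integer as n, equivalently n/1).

4423/8192

B: Left { 0 }, Right { · } = simplest 1
BR: Left { 0 }, Right { 1 } = simplest 1/2
BRB: Left { 0; 1/2 }, Right { 1 } = simplest 3/4
BRBR: Left { 0; 1/2 }, Right { 3/4; 1 } = simplest 5/8
BRBRR: Left { 0; 1/2 }, Right { 5/8; 3/4; 1 } = simplest 9/16
BRBRRR: Left { 0; 1/2 }, Right { 9/16; 5/8; 3/4; 1 } = simplest 17/32
BRBRRRB: Left { 0; 1/2; 17/32 }, Right { 9/16; 5/8; 3/4; 1 } = simplest 35/64
BRBRRRBR: Left { 0; 1/2; 17/32 }, Right { 35/64; 9/16; 5/8; 3/4; 1 } = simplest 69/128
BRBRRRBRB: Left { 0; 1/2; 17/32; 69/128 }, Right { 35/64; 9/16; 5/8; 3/4; 1 } = simplest 139/256
BRBRRRBRBR: Left { 0; 1/2; 17/32; 69/128 }, Right { 139/256; 35/64; 9/16; 5/8; 3/4; 1 } = simplest 277/512
BRBRRRBRBRR: Left { 0; 1/2; 17/32; 69/128 }, Right { 277/512; 139/256; 35/64; 9/16; 5/8; 3/4; 1 } = simplest 553/1024
BRBRRRBRBRRR: Left { 0; 1/2; 17/32; 69/128 }, Right { 553/1024; 277/512; 139/256; 35/64; 9/16; 5/8; 3/4; 1 } = simplest 1105/2048
BRBRRRBRBRRRB: Left { 0; 1/2; 17/32; 69/128; 1105/2048 }, Right { 553/1024; 277/512; 139/256; 35/64; 9/16; 5/8; 3/4; 1 } = simplest 2211/4096
BRBRRRBRBRRRBB: Left { 0; 1/2; 17/32; 69/128; 1105/2048; 2211/4096 }, Right { 553/1024; 277/512; 139/256; 35/64; 9/16; 5/8; 3/4; 1 } = simplest 4423/8192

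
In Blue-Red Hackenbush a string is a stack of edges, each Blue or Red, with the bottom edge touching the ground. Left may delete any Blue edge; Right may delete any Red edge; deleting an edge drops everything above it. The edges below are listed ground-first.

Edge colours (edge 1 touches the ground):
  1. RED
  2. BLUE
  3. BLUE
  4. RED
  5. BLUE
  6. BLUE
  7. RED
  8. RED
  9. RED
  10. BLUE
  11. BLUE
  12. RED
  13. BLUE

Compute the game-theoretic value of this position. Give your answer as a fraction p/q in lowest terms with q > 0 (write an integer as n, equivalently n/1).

step 1: add RED to get R; options L={  } R={ 0 } => -1
step 2: add BLUE to get RB; options L={ -1 } R={ 0 } => -1/2
step 3: add BLUE to get RBB; options L={ -1 -1/2 } R={ 0 } => -1/4
step 4: add RED to get RBBR; options L={ -1 -1/2 } R={ -1/4 0 } => -3/8
step 5: add BLUE to get RBBRB; options L={ -1 -1/2 -3/8 } R={ -1/4 0 } => -5/16
step 6: add BLUE to get RBBRBB; options L={ -1 -1/2 -3/8 -5/16 } R={ -1/4 0 } => -9/32
step 7: add RED to get RBBRBBR; options L={ -1 -1/2 -3/8 -5/16 } R={ -9/32 -1/4 0 } => -19/64
step 8: add RED to get RBBRBBRR; options L={ -1 -1/2 -3/8 -5/16 } R={ -19/64 -9/32 -1/4 0 } => -39/128
step 9: add RED to get RBBRBBRRR; options L={ -1 -1/2 -3/8 -5/16 } R={ -39/128 -19/64 -9/32 -1/4 0 } => -79/256
step 10: add BLUE to get RBBRBBRRRB; options L={ -1 -1/2 -3/8 -5/16 -79/256 } R={ -39/128 -19/64 -9/32 -1/4 0 } => -157/512
step 11: add BLUE to get RBBRBBRRRBB; options L={ -1 -1/2 -3/8 -5/16 -79/256 -157/512 } R={ -39/128 -19/64 -9/32 -1/4 0 } => -313/1024
step 12: add RED to get RBBRBBRRRBBR; options L={ -1 -1/2 -3/8 -5/16 -79/256 -157/512 } R={ -313/1024 -39/128 -19/64 -9/32 -1/4 0 } => -627/2048
step 13: add BLUE to get RBBRBBRRRBBRB; options L={ -1 -1/2 -3/8 -5/16 -79/256 -157/512 -627/2048 } R={ -313/1024 -39/128 -19/64 -9/32 -1/4 0 } => -1253/4096

-1253/4096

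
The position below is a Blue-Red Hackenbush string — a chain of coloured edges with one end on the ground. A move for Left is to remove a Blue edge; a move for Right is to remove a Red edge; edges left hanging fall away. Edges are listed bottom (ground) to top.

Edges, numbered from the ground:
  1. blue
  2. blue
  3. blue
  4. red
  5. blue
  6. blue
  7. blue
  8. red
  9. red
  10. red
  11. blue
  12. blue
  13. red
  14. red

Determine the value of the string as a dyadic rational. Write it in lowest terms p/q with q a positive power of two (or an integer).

Prefix values for blue blue blue red blue blue blue red red red blue blue red red via {L|R} + simplicity:
g(b) = { 0 | (no moves) } -> 1
g(bb) = { 0 1 | (no moves) } -> 2
g(bbb) = { 0 1 2 | (no moves) } -> 3
g(bbbr) = { 0 1 2 | 3 } -> 5/2
g(bbbrb) = { 0 1 2 5/2 | 3 } -> 11/4
g(bbbrbb) = { 0 1 2 5/2 11/4 | 3 } -> 23/8
g(bbbrbbb) = { 0 1 2 5/2 11/4 23/8 | 3 } -> 47/16
g(bbbrbbbr) = { 0 1 2 5/2 11/4 23/8 | 47/16 3 } -> 93/32
g(bbbrbbbrr) = { 0 1 2 5/2 11/4 23/8 | 93/32 47/16 3 } -> 185/64
g(bbbrbbbrrr) = { 0 1 2 5/2 11/4 23/8 | 185/64 93/32 47/16 3 } -> 369/128
g(bbbrbbbrrrb) = { 0 1 2 5/2 11/4 23/8 369/128 | 185/64 93/32 47/16 3 } -> 739/256
g(bbbrbbbrrrbb) = { 0 1 2 5/2 11/4 23/8 369/128 739/256 | 185/64 93/32 47/16 3 } -> 1479/512
g(bbbrbbbrrrbbr) = { 0 1 2 5/2 11/4 23/8 369/128 739/256 | 1479/512 185/64 93/32 47/16 3 } -> 2957/1024
g(bbbrbbbrrrbbrr) = { 0 1 2 5/2 11/4 23/8 369/128 739/256 | 2957/1024 1479/512 185/64 93/32 47/16 3 } -> 5913/2048

5913/2048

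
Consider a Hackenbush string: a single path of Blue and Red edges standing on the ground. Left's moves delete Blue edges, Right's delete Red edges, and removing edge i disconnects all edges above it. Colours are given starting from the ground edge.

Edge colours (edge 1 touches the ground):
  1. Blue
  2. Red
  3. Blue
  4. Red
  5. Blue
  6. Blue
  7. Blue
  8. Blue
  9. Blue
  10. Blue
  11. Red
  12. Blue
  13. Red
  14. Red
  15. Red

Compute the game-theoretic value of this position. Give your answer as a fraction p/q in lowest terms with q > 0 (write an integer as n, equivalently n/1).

1 of 15 · B · max L 0 · min R +∞ gives 1
2 of 15 · BR · max L 0 · min R 1 gives 1/2
3 of 15 · BRB · max L 1/2 · min R 1 gives 3/4
4 of 15 · BRBR · max L 1/2 · min R 3/4 gives 5/8
5 of 15 · BRBRB · max L 5/8 · min R 3/4 gives 11/16
6 of 15 · BRBRBB · max L 11/16 · min R 3/4 gives 23/32
7 of 15 · BRBRBBB · max L 23/32 · min R 3/4 gives 47/64
8 of 15 · BRBRBBBB · max L 47/64 · min R 3/4 gives 95/128
9 of 15 · BRBRBBBBB · max L 95/128 · min R 3/4 gives 191/256
10 of 15 · BRBRBBBBBB · max L 191/256 · min R 3/4 gives 383/512
11 of 15 · BRBRBBBBBBR · max L 191/256 · min R 383/512 gives 765/1024
12 of 15 · BRBRBBBBBBRB · max L 765/1024 · min R 383/512 gives 1531/2048
13 of 15 · BRBRBBBBBBRBR · max L 765/1024 · min R 1531/2048 gives 3061/4096
14 of 15 · BRBRBBBBBBRBRR · max L 765/1024 · min R 3061/4096 gives 6121/8192
15 of 15 · BRBRBBBBBBRBRRR · max L 765/1024 · min R 6121/8192 gives 12241/16384

12241/16384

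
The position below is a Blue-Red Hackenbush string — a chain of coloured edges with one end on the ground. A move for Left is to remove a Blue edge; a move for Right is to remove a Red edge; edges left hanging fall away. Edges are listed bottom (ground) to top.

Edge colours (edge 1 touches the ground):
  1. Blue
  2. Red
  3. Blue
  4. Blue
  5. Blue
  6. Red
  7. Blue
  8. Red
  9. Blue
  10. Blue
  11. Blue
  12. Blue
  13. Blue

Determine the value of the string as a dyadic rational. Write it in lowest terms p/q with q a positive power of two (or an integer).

3775/4096

Recurse on prefixes of the 13-edge string Blue Red Blue Blue Blue Red Blue Red Blue Blue Blue Blue Blue:
B: Left { 0 }, Right { none } ⇒ simplest 1
BR: Left { 0 }, Right { 1 } ⇒ simplest 1/2
BRB: Left { 0, 1/2 }, Right { 1 } ⇒ simplest 3/4
BRBB: Left { 0, 1/2, 3/4 }, Right { 1 } ⇒ simplest 7/8
BRBBB: Left { 0, 1/2, 3/4, 7/8 }, Right { 1 } ⇒ simplest 15/16
BRBBBR: Left { 0, 1/2, 3/4, 7/8 }, Right { 15/16, 1 } ⇒ simplest 29/32
BRBBBRB: Left { 0, 1/2, 3/4, 7/8, 29/32 }, Right { 15/16, 1 } ⇒ simplest 59/64
BRBBBRBR: Left { 0, 1/2, 3/4, 7/8, 29/32 }, Right { 59/64, 15/16, 1 } ⇒ simplest 117/128
BRBBBRBRB: Left { 0, 1/2, 3/4, 7/8, 29/32, 117/128 }, Right { 59/64, 15/16, 1 } ⇒ simplest 235/256
BRBBBRBRBB: Left { 0, 1/2, 3/4, 7/8, 29/32, 117/128, 235/256 }, Right { 59/64, 15/16, 1 } ⇒ simplest 471/512
BRBBBRBRBBB: Left { 0, 1/2, 3/4, 7/8, 29/32, 117/128, 235/256, 471/512 }, Right { 59/64, 15/16, 1 } ⇒ simplest 943/1024
BRBBBRBRBBBB: Left { 0, 1/2, 3/4, 7/8, 29/32, 117/128, 235/256, 471/512, 943/1024 }, Right { 59/64, 15/16, 1 } ⇒ simplest 1887/2048
BRBBBRBRBBBBB: Left { 0, 1/2, 3/4, 7/8, 29/32, 117/128, 235/256, 471/512, 943/1024, 1887/2048 }, Right { 59/64, 15/16, 1 } ⇒ simplest 3775/4096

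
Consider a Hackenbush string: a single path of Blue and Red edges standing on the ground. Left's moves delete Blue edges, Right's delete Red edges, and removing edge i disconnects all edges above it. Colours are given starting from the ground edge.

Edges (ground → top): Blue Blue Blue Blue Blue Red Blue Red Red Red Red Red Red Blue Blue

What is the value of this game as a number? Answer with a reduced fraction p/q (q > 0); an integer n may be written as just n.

4615/1024

step 1: add Blue to get B; options L={ 0 } R={ none } → 1
step 2: add Blue to get BB; options L={ 0, 1 } R={ none } → 2
step 3: add Blue to get BBB; options L={ 0, 1, 2 } R={ none } → 3
step 4: add Blue to get BBBB; options L={ 0, 1, 2, 3 } R={ none } → 4
step 5: add Blue to get BBBBB; options L={ 0, 1, 2, 3, 4 } R={ none } → 5
step 6: add Red to get BBBBBR; options L={ 0, 1, 2, 3, 4 } R={ 5 } → 9/2
step 7: add Blue to get BBBBBRB; options L={ 0, 1, 2, 3, 4, 9/2 } R={ 5 } → 19/4
step 8: add Red to get BBBBBRBR; options L={ 0, 1, 2, 3, 4, 9/2 } R={ 19/4, 5 } → 37/8
step 9: add Red to get BBBBBRBRR; options L={ 0, 1, 2, 3, 4, 9/2 } R={ 37/8, 19/4, 5 } → 73/16
step 10: add Red to get BBBBBRBRRR; options L={ 0, 1, 2, 3, 4, 9/2 } R={ 73/16, 37/8, 19/4, 5 } → 145/32
step 11: add Red to get BBBBBRBRRRR; options L={ 0, 1, 2, 3, 4, 9/2 } R={ 145/32, 73/16, 37/8, 19/4, 5 } → 289/64
step 12: add Red to get BBBBBRBRRRRR; options L={ 0, 1, 2, 3, 4, 9/2 } R={ 289/64, 145/32, 73/16, 37/8, 19/4, 5 } → 577/128
step 13: add Red to get BBBBBRBRRRRRR; options L={ 0, 1, 2, 3, 4, 9/2 } R={ 577/128, 289/64, 145/32, 73/16, 37/8, 19/4, 5 } → 1153/256
step 14: add Blue to get BBBBBRBRRRRRRB; options L={ 0, 1, 2, 3, 4, 9/2, 1153/256 } R={ 577/128, 289/64, 145/32, 73/16, 37/8, 19/4, 5 } → 2307/512
step 15: add Blue to get BBBBBRBRRRRRRBB; options L={ 0, 1, 2, 3, 4, 9/2, 1153/256, 2307/512 } R={ 577/128, 289/64, 145/32, 73/16, 37/8, 19/4, 5 } → 4615/1024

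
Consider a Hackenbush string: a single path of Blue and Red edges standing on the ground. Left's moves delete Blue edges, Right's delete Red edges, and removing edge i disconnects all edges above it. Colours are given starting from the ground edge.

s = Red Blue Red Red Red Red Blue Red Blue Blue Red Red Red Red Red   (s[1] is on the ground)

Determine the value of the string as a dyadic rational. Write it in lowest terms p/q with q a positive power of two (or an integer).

-15679/16384

val_1 [R]  L=[∅]  R=[0]  so -1
val_2 [RB]  L=[-1]  R=[0]  so -1/2
val_3 [RBR]  L=[-1]  R=[-1/2 0]  so -3/4
val_4 [RBRR]  L=[-1]  R=[-3/4 -1/2 0]  so -7/8
val_5 [RBRRR]  L=[-1]  R=[-7/8 -3/4 -1/2 0]  so -15/16
val_6 [RBRRRR]  L=[-1]  R=[-15/16 -7/8 -3/4 -1/2 0]  so -31/32
val_7 [RBRRRRB]  L=[-1 -31/32]  R=[-15/16 -7/8 -3/4 -1/2 0]  so -61/64
val_8 [RBRRRRBR]  L=[-1 -31/32]  R=[-61/64 -15/16 -7/8 -3/4 -1/2 0]  so -123/128
val_9 [RBRRRRBRB]  L=[-1 -31/32 -123/128]  R=[-61/64 -15/16 -7/8 -3/4 -1/2 0]  so -245/256
val_10 [RBRRRRBRBB]  L=[-1 -31/32 -123/128 -245/256]  R=[-61/64 -15/16 -7/8 -3/4 -1/2 0]  so -489/512
val_11 [RBRRRRBRBBR]  L=[-1 -31/32 -123/128 -245/256]  R=[-489/512 -61/64 -15/16 -7/8 -3/4 -1/2 0]  so -979/1024
val_12 [RBRRRRBRBBRR]  L=[-1 -31/32 -123/128 -245/256]  R=[-979/1024 -489/512 -61/64 -15/16 -7/8 -3/4 -1/2 0]  so -1959/2048
val_13 [RBRRRRBRBBRRR]  L=[-1 -31/32 -123/128 -245/256]  R=[-1959/2048 -979/1024 -489/512 -61/64 -15/16 -7/8 -3/4 -1/2 0]  so -3919/4096
val_14 [RBRRRRBRBBRRRR]  L=[-1 -31/32 -123/128 -245/256]  R=[-3919/4096 -1959/2048 -979/1024 -489/512 -61/64 -15/16 -7/8 -3/4 -1/2 0]  so -7839/8192
val_15 [RBRRRRBRBBRRRRR]  L=[-1 -31/32 -123/128 -245/256]  R=[-7839/8192 -3919/4096 -1959/2048 -979/1024 -489/512 -61/64 -15/16 -7/8 -3/4 -1/2 0]  so -15679/16384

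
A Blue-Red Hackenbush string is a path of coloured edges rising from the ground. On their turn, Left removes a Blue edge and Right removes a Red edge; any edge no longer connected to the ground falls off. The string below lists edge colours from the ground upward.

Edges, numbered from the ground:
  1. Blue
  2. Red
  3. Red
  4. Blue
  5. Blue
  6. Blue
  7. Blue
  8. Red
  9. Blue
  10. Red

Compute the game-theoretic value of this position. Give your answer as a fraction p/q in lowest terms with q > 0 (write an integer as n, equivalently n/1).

edge 1 of 10 (Blue): { 0 | (no moves) } ⇒ 1
edge 2 of 10 (Red): { 0 | 1 } ⇒ 1/2
edge 3 of 10 (Red): { 0 | 1/2, 1 } ⇒ 1/4
edge 4 of 10 (Blue): { 0, 1/4 | 1/2, 1 } ⇒ 3/8
edge 5 of 10 (Blue): { 0, 1/4, 3/8 | 1/2, 1 } ⇒ 7/16
edge 6 of 10 (Blue): { 0, 1/4, 3/8, 7/16 | 1/2, 1 } ⇒ 15/32
edge 7 of 10 (Blue): { 0, 1/4, 3/8, 7/16, 15/32 | 1/2, 1 } ⇒ 31/64
edge 8 of 10 (Red): { 0, 1/4, 3/8, 7/16, 15/32 | 31/64, 1/2, 1 } ⇒ 61/128
edge 9 of 10 (Blue): { 0, 1/4, 3/8, 7/16, 15/32, 61/128 | 31/64, 1/2, 1 } ⇒ 123/256
edge 10 of 10 (Red): { 0, 1/4, 3/8, 7/16, 15/32, 61/128 | 123/256, 31/64, 1/2, 1 } ⇒ 245/512

245/512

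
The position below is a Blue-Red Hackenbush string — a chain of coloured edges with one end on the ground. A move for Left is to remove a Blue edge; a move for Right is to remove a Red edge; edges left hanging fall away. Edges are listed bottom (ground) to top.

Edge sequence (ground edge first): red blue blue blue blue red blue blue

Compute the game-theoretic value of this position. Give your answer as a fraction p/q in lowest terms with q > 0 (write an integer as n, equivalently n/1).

r: Left {  }, Right { 0 } ⇒ simplest -1
rb: Left { -1 }, Right { 0 } ⇒ simplest -1/2
rbb: Left { -1, -1/2 }, Right { 0 } ⇒ simplest -1/4
rbbb: Left { -1, -1/2, -1/4 }, Right { 0 } ⇒ simplest -1/8
rbbbb: Left { -1, -1/2, -1/4, -1/8 }, Right { 0 } ⇒ simplest -1/16
rbbbbr: Left { -1, -1/2, -1/4, -1/8 }, Right { -1/16, 0 } ⇒ simplest -3/32
rbbbbrb: Left { -1, -1/2, -1/4, -1/8, -3/32 }, Right { -1/16, 0 } ⇒ simplest -5/64
rbbbbrbb: Left { -1, -1/2, -1/4, -1/8, -3/32, -5/64 }, Right { -1/16, 0 } ⇒ simplest -9/128

-9/128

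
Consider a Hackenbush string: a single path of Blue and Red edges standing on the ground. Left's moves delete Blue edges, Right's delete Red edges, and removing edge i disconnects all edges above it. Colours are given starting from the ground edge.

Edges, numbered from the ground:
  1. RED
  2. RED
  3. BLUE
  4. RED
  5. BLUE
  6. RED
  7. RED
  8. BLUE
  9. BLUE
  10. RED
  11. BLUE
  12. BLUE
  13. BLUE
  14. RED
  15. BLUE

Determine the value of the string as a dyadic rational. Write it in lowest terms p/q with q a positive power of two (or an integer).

Recurse on prefixes of the 15-edge string RED RED BLUE RED BLUE RED RED BLUE BLUE RED BLUE BLUE BLUE RED BLUE:
G_1 [R]  L=[—]  R=[0]  so -1
G_2 [RR]  L=[—]  R=[-1; 0]  so -2
G_3 [RRB]  L=[-2]  R=[-1; 0]  so -3/2
G_4 [RRBR]  L=[-2]  R=[-3/2; -1; 0]  so -7/4
G_5 [RRBRB]  L=[-2; -7/4]  R=[-3/2; -1; 0]  so -13/8
G_6 [RRBRBR]  L=[-2; -7/4]  R=[-13/8; -3/2; -1; 0]  so -27/16
G_7 [RRBRBRR]  L=[-2; -7/4]  R=[-27/16; -13/8; -3/2; -1; 0]  so -55/32
G_8 [RRBRBRRB]  L=[-2; -7/4; -55/32]  R=[-27/16; -13/8; -3/2; -1; 0]  so -109/64
G_9 [RRBRBRRBB]  L=[-2; -7/4; -55/32; -109/64]  R=[-27/16; -13/8; -3/2; -1; 0]  so -217/128
G_10 [RRBRBRRBBR]  L=[-2; -7/4; -55/32; -109/64]  R=[-217/128; -27/16; -13/8; -3/2; -1; 0]  so -435/256
G_11 [RRBRBRRBBRB]  L=[-2; -7/4; -55/32; -109/64; -435/256]  R=[-217/128; -27/16; -13/8; -3/2; -1; 0]  so -869/512
G_12 [RRBRBRRBBRBB]  L=[-2; -7/4; -55/32; -109/64; -435/256; -869/512]  R=[-217/128; -27/16; -13/8; -3/2; -1; 0]  so -1737/1024
G_13 [RRBRBRRBBRBBB]  L=[-2; -7/4; -55/32; -109/64; -435/256; -869/512; -1737/1024]  R=[-217/128; -27/16; -13/8; -3/2; -1; 0]  so -3473/2048
G_14 [RRBRBRRBBRBBBR]  L=[-2; -7/4; -55/32; -109/64; -435/256; -869/512; -1737/1024]  R=[-3473/2048; -217/128; -27/16; -13/8; -3/2; -1; 0]  so -6947/4096
G_15 [RRBRBRRBBRBBBRB]  L=[-2; -7/4; -55/32; -109/64; -435/256; -869/512; -1737/1024; -6947/4096]  R=[-3473/2048; -217/128; -27/16; -13/8; -3/2; -1; 0]  so -13893/8192

-13893/8192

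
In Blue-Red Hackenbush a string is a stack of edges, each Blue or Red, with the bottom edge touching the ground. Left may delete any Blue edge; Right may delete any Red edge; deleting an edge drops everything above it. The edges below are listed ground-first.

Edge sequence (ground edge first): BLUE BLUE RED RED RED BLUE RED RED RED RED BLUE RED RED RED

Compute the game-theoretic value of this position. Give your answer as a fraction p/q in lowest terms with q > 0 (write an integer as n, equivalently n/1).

Build val(s[:k]) for k = 1..14, string s = BLUE BLUE RED RED RED BLUE RED RED RED RED BLUE RED RED RED.
val(B) = { 0 | · } gives 1
val(BB) = { 0 1 | · } gives 2
val(BBR) = { 0 1 | 2 } gives 3/2
val(BBRR) = { 0 1 | 3/2 2 } gives 5/4
val(BBRRR) = { 0 1 | 5/4 3/2 2 } gives 9/8
val(BBRRRB) = { 0 1 9/8 | 5/4 3/2 2 } gives 19/16
val(BBRRRBR) = { 0 1 9/8 | 19/16 5/4 3/2 2 } gives 37/32
val(BBRRRBRR) = { 0 1 9/8 | 37/32 19/16 5/4 3/2 2 } gives 73/64
val(BBRRRBRRR) = { 0 1 9/8 | 73/64 37/32 19/16 5/4 3/2 2 } gives 145/128
val(BBRRRBRRRR) = { 0 1 9/8 | 145/128 73/64 37/32 19/16 5/4 3/2 2 } gives 289/256
val(BBRRRBRRRRB) = { 0 1 9/8 289/256 | 145/128 73/64 37/32 19/16 5/4 3/2 2 } gives 579/512
val(BBRRRBRRRRBR) = { 0 1 9/8 289/256 | 579/512 145/128 73/64 37/32 19/16 5/4 3/2 2 } gives 1157/1024
val(BBRRRBRRRRBRR) = { 0 1 9/8 289/256 | 1157/1024 579/512 145/128 73/64 37/32 19/16 5/4 3/2 2 } gives 2313/2048
val(BBRRRBRRRRBRRR) = { 0 1 9/8 289/256 | 2313/2048 1157/1024 579/512 145/128 73/64 37/32 19/16 5/4 3/2 2 } gives 4625/4096

4625/4096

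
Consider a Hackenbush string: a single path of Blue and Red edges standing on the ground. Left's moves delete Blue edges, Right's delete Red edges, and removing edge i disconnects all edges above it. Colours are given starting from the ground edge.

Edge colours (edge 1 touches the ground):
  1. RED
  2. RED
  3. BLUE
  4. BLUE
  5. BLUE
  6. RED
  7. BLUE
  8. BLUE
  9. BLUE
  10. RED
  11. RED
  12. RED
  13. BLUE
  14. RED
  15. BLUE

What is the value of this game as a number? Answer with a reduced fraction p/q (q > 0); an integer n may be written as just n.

-9333/8192

1 of 15 · R · max L −∞ · min R 0 — -1
2 of 15 · RR · max L −∞ · min R -1 — -2
3 of 15 · RRB · max L -2 · min R -1 — -3/2
4 of 15 · RRBB · max L -3/2 · min R -1 — -5/4
5 of 15 · RRBBB · max L -5/4 · min R -1 — -9/8
6 of 15 · RRBBBR · max L -5/4 · min R -9/8 — -19/16
7 of 15 · RRBBBRB · max L -19/16 · min R -9/8 — -37/32
8 of 15 · RRBBBRBB · max L -37/32 · min R -9/8 — -73/64
9 of 15 · RRBBBRBBB · max L -73/64 · min R -9/8 — -145/128
10 of 15 · RRBBBRBBBR · max L -73/64 · min R -145/128 — -291/256
11 of 15 · RRBBBRBBBRR · max L -73/64 · min R -291/256 — -583/512
12 of 15 · RRBBBRBBBRRR · max L -73/64 · min R -583/512 — -1167/1024
13 of 15 · RRBBBRBBBRRRB · max L -1167/1024 · min R -583/512 — -2333/2048
14 of 15 · RRBBBRBBBRRRBR · max L -1167/1024 · min R -2333/2048 — -4667/4096
15 of 15 · RRBBBRBBBRRRBRB · max L -4667/4096 · min R -2333/2048 — -9333/8192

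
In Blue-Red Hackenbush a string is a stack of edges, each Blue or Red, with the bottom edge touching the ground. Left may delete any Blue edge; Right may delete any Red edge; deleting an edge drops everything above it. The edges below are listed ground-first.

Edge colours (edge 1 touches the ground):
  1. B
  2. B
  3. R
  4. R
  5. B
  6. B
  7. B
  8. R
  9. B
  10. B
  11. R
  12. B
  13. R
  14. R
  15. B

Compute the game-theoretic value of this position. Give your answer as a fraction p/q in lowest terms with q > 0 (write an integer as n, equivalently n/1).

11987/8192

G(B) = { 0 | ∅ } => 1
G(BB) = { 0 1 | ∅ } => 2
G(BBR) = { 0 1 | 2 } => 3/2
G(BBRR) = { 0 1 | 3/2 2 } => 5/4
G(BBRRB) = { 0 1 5/4 | 3/2 2 } => 11/8
G(BBRRBB) = { 0 1 5/4 11/8 | 3/2 2 } => 23/16
G(BBRRBBB) = { 0 1 5/4 11/8 23/16 | 3/2 2 } => 47/32
G(BBRRBBBR) = { 0 1 5/4 11/8 23/16 | 47/32 3/2 2 } => 93/64
G(BBRRBBBRB) = { 0 1 5/4 11/8 23/16 93/64 | 47/32 3/2 2 } => 187/128
G(BBRRBBBRBB) = { 0 1 5/4 11/8 23/16 93/64 187/128 | 47/32 3/2 2 } => 375/256
G(BBRRBBBRBBR) = { 0 1 5/4 11/8 23/16 93/64 187/128 | 375/256 47/32 3/2 2 } => 749/512
G(BBRRBBBRBBRB) = { 0 1 5/4 11/8 23/16 93/64 187/128 749/512 | 375/256 47/32 3/2 2 } => 1499/1024
G(BBRRBBBRBBRBR) = { 0 1 5/4 11/8 23/16 93/64 187/128 749/512 | 1499/1024 375/256 47/32 3/2 2 } => 2997/2048
G(BBRRBBBRBBRBRR) = { 0 1 5/4 11/8 23/16 93/64 187/128 749/512 | 2997/2048 1499/1024 375/256 47/32 3/2 2 } => 5993/4096
G(BBRRBBBRBBRBRRB) = { 0 1 5/4 11/8 23/16 93/64 187/128 749/512 5993/4096 | 2997/2048 1499/1024 375/256 47/32 3/2 2 } => 11987/8192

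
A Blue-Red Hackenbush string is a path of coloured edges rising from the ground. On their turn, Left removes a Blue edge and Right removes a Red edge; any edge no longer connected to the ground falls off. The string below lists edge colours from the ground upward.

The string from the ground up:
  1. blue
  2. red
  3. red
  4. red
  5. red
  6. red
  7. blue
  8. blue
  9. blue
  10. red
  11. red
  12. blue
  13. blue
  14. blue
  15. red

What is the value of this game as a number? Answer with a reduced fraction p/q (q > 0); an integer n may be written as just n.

925/16384

Build G(s[:k]) for k = 1..15, string s = blue red red red red red blue blue blue red red blue blue blue red.
G(b) = { 0 | none } gives 1
G(br) = { 0 | 1 } gives 1/2
G(brr) = { 0 | 1/2; 1 } gives 1/4
G(brrr) = { 0 | 1/4; 1/2; 1 } gives 1/8
G(brrrr) = { 0 | 1/8; 1/4; 1/2; 1 } gives 1/16
G(brrrrr) = { 0 | 1/16; 1/8; 1/4; 1/2; 1 } gives 1/32
G(brrrrrb) = { 0; 1/32 | 1/16; 1/8; 1/4; 1/2; 1 } gives 3/64
G(brrrrrbb) = { 0; 1/32; 3/64 | 1/16; 1/8; 1/4; 1/2; 1 } gives 7/128
G(brrrrrbbb) = { 0; 1/32; 3/64; 7/128 | 1/16; 1/8; 1/4; 1/2; 1 } gives 15/256
G(brrrrrbbbr) = { 0; 1/32; 3/64; 7/128 | 15/256; 1/16; 1/8; 1/4; 1/2; 1 } gives 29/512
G(brrrrrbbbrr) = { 0; 1/32; 3/64; 7/128 | 29/512; 15/256; 1/16; 1/8; 1/4; 1/2; 1 } gives 57/1024
G(brrrrrbbbrrb) = { 0; 1/32; 3/64; 7/128; 57/1024 | 29/512; 15/256; 1/16; 1/8; 1/4; 1/2; 1 } gives 115/2048
G(brrrrrbbbrrbb) = { 0; 1/32; 3/64; 7/128; 57/1024; 115/2048 | 29/512; 15/256; 1/16; 1/8; 1/4; 1/2; 1 } gives 231/4096
G(brrrrrbbbrrbbb) = { 0; 1/32; 3/64; 7/128; 57/1024; 115/2048; 231/4096 | 29/512; 15/256; 1/16; 1/8; 1/4; 1/2; 1 } gives 463/8192
G(brrrrrbbbrrbbbr) = { 0; 1/32; 3/64; 7/128; 57/1024; 115/2048; 231/4096 | 463/8192; 29/512; 15/256; 1/16; 1/8; 1/4; 1/2; 1 } gives 925/16384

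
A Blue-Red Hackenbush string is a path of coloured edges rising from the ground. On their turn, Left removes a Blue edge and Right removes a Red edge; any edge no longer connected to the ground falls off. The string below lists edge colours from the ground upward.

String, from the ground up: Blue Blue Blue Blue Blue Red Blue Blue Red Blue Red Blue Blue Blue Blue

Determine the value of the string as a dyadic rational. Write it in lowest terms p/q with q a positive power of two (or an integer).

Recurse on prefixes of the 15-edge string Blue Blue Blue Blue Blue Red Blue Blue Red Blue Red Blue Blue Blue Blue:
edge 1 of 15 (Blue): { 0 | — } → 1
edge 2 of 15 (Blue): { 0, 1 | — } → 2
edge 3 of 15 (Blue): { 0, 1, 2 | — } → 3
edge 4 of 15 (Blue): { 0, 1, 2, 3 | — } → 4
edge 5 of 15 (Blue): { 0, 1, 2, 3, 4 | — } → 5
edge 6 of 15 (Red): { 0, 1, 2, 3, 4 | 5 } → 9/2
edge 7 of 15 (Blue): { 0, 1, 2, 3, 4, 9/2 | 5 } → 19/4
edge 8 of 15 (Blue): { 0, 1, 2, 3, 4, 9/2, 19/4 | 5 } → 39/8
edge 9 of 15 (Red): { 0, 1, 2, 3, 4, 9/2, 19/4 | 39/8, 5 } → 77/16
edge 10 of 15 (Blue): { 0, 1, 2, 3, 4, 9/2, 19/4, 77/16 | 39/8, 5 } → 155/32
edge 11 of 15 (Red): { 0, 1, 2, 3, 4, 9/2, 19/4, 77/16 | 155/32, 39/8, 5 } → 309/64
edge 12 of 15 (Blue): { 0, 1, 2, 3, 4, 9/2, 19/4, 77/16, 309/64 | 155/32, 39/8, 5 } → 619/128
edge 13 of 15 (Blue): { 0, 1, 2, 3, 4, 9/2, 19/4, 77/16, 309/64, 619/128 | 155/32, 39/8, 5 } → 1239/256
edge 14 of 15 (Blue): { 0, 1, 2, 3, 4, 9/2, 19/4, 77/16, 309/64, 619/128, 1239/256 | 155/32, 39/8, 5 } → 2479/512
edge 15 of 15 (Blue): { 0, 1, 2, 3, 4, 9/2, 19/4, 77/16, 309/64, 619/128, 1239/256, 2479/512 | 155/32, 39/8, 5 } → 4959/1024

4959/1024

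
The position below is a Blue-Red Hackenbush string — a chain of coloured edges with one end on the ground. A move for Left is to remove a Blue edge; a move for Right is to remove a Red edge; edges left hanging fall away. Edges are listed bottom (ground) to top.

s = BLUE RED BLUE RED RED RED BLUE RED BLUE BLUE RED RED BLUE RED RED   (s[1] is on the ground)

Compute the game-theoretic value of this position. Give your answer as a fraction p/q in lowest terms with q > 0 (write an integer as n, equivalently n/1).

Prefix values for BLUE RED BLUE RED RED RED BLUE RED BLUE BLUE RED RED BLUE RED RED via {L|R} + simplicity:
edge 1 of 15 (BLUE): { 0 | ∅ } => 1
edge 2 of 15 (RED): { 0 | 1 } => 1/2
edge 3 of 15 (BLUE): { 0, 1/2 | 1 } => 3/4
edge 4 of 15 (RED): { 0, 1/2 | 3/4, 1 } => 5/8
edge 5 of 15 (RED): { 0, 1/2 | 5/8, 3/4, 1 } => 9/16
edge 6 of 15 (RED): { 0, 1/2 | 9/16, 5/8, 3/4, 1 } => 17/32
edge 7 of 15 (BLUE): { 0, 1/2, 17/32 | 9/16, 5/8, 3/4, 1 } => 35/64
edge 8 of 15 (RED): { 0, 1/2, 17/32 | 35/64, 9/16, 5/8, 3/4, 1 } => 69/128
edge 9 of 15 (BLUE): { 0, 1/2, 17/32, 69/128 | 35/64, 9/16, 5/8, 3/4, 1 } => 139/256
edge 10 of 15 (BLUE): { 0, 1/2, 17/32, 69/128, 139/256 | 35/64, 9/16, 5/8, 3/4, 1 } => 279/512
edge 11 of 15 (RED): { 0, 1/2, 17/32, 69/128, 139/256 | 279/512, 35/64, 9/16, 5/8, 3/4, 1 } => 557/1024
edge 12 of 15 (RED): { 0, 1/2, 17/32, 69/128, 139/256 | 557/1024, 279/512, 35/64, 9/16, 5/8, 3/4, 1 } => 1113/2048
edge 13 of 15 (BLUE): { 0, 1/2, 17/32, 69/128, 139/256, 1113/2048 | 557/1024, 279/512, 35/64, 9/16, 5/8, 3/4, 1 } => 2227/4096
edge 14 of 15 (RED): { 0, 1/2, 17/32, 69/128, 139/256, 1113/2048 | 2227/4096, 557/1024, 279/512, 35/64, 9/16, 5/8, 3/4, 1 } => 4453/8192
edge 15 of 15 (RED): { 0, 1/2, 17/32, 69/128, 139/256, 1113/2048 | 4453/8192, 2227/4096, 557/1024, 279/512, 35/64, 9/16, 5/8, 3/4, 1 } => 8905/16384

8905/16384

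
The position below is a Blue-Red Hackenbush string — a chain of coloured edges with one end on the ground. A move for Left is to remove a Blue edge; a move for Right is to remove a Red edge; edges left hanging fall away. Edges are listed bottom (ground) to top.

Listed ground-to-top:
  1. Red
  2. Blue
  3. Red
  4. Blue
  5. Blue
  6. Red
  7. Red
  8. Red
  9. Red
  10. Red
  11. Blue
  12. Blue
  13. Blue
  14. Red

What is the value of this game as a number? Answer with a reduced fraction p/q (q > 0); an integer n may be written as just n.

-5091/8192

Build G(s[:k]) for k = 1..14, string s = Red Blue Red Blue Blue Red Red Red Red Red Blue Blue Blue Red.
G(R) = { · | 0 } -> -1
G(RB) = { -1 | 0 } -> -1/2
G(RBR) = { -1 | -1/2, 0 } -> -3/4
G(RBRB) = { -1, -3/4 | -1/2, 0 } -> -5/8
G(RBRBB) = { -1, -3/4, -5/8 | -1/2, 0 } -> -9/16
G(RBRBBR) = { -1, -3/4, -5/8 | -9/16, -1/2, 0 } -> -19/32
G(RBRBBRR) = { -1, -3/4, -5/8 | -19/32, -9/16, -1/2, 0 } -> -39/64
G(RBRBBRRR) = { -1, -3/4, -5/8 | -39/64, -19/32, -9/16, -1/2, 0 } -> -79/128
G(RBRBBRRRR) = { -1, -3/4, -5/8 | -79/128, -39/64, -19/32, -9/16, -1/2, 0 } -> -159/256
G(RBRBBRRRRR) = { -1, -3/4, -5/8 | -159/256, -79/128, -39/64, -19/32, -9/16, -1/2, 0 } -> -319/512
G(RBRBBRRRRRB) = { -1, -3/4, -5/8, -319/512 | -159/256, -79/128, -39/64, -19/32, -9/16, -1/2, 0 } -> -637/1024
G(RBRBBRRRRRBB) = { -1, -3/4, -5/8, -319/512, -637/1024 | -159/256, -79/128, -39/64, -19/32, -9/16, -1/2, 0 } -> -1273/2048
G(RBRBBRRRRRBBB) = { -1, -3/4, -5/8, -319/512, -637/1024, -1273/2048 | -159/256, -79/128, -39/64, -19/32, -9/16, -1/2, 0 } -> -2545/4096
G(RBRBBRRRRRBBBR) = { -1, -3/4, -5/8, -319/512, -637/1024, -1273/2048 | -2545/4096, -159/256, -79/128, -39/64, -19/32, -9/16, -1/2, 0 } -> -5091/8192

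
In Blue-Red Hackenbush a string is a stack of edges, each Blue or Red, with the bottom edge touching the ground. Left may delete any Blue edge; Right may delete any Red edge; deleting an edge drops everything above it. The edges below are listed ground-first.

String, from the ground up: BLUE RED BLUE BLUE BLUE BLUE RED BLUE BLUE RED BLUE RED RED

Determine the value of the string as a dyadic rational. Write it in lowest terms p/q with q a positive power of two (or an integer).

3945/4096

Prefix values for BLUE RED BLUE BLUE BLUE BLUE RED BLUE BLUE RED BLUE RED RED via {L|R} + simplicity:
B: Left { 0 }, Right { (no moves) } ⇒ simplest 1
BR: Left { 0 }, Right { 1 } ⇒ simplest 1/2
BRB: Left { 0; 1/2 }, Right { 1 } ⇒ simplest 3/4
BRBB: Left { 0; 1/2; 3/4 }, Right { 1 } ⇒ simplest 7/8
BRBBB: Left { 0; 1/2; 3/4; 7/8 }, Right { 1 } ⇒ simplest 15/16
BRBBBB: Left { 0; 1/2; 3/4; 7/8; 15/16 }, Right { 1 } ⇒ simplest 31/32
BRBBBBR: Left { 0; 1/2; 3/4; 7/8; 15/16 }, Right { 31/32; 1 } ⇒ simplest 61/64
BRBBBBRB: Left { 0; 1/2; 3/4; 7/8; 15/16; 61/64 }, Right { 31/32; 1 } ⇒ simplest 123/128
BRBBBBRBB: Left { 0; 1/2; 3/4; 7/8; 15/16; 61/64; 123/128 }, Right { 31/32; 1 } ⇒ simplest 247/256
BRBBBBRBBR: Left { 0; 1/2; 3/4; 7/8; 15/16; 61/64; 123/128 }, Right { 247/256; 31/32; 1 } ⇒ simplest 493/512
BRBBBBRBBRB: Left { 0; 1/2; 3/4; 7/8; 15/16; 61/64; 123/128; 493/512 }, Right { 247/256; 31/32; 1 } ⇒ simplest 987/1024
BRBBBBRBBRBR: Left { 0; 1/2; 3/4; 7/8; 15/16; 61/64; 123/128; 493/512 }, Right { 987/1024; 247/256; 31/32; 1 } ⇒ simplest 1973/2048
BRBBBBRBBRBRR: Left { 0; 1/2; 3/4; 7/8; 15/16; 61/64; 123/128; 493/512 }, Right { 1973/2048; 987/1024; 247/256; 31/32; 1 } ⇒ simplest 3945/4096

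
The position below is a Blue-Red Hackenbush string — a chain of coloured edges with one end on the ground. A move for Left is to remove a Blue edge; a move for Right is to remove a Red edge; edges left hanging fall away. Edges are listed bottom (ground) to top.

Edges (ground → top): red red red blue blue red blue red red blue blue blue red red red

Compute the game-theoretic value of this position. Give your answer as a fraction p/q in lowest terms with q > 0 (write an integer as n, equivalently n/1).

-9615/4096

Prefix values for red red red blue blue red blue red red blue blue blue red red red via {L|R} + simplicity:
1 of 15 · r · max L −∞ · min R 0 = -1
2 of 15 · rr · max L −∞ · min R -1 = -2
3 of 15 · rrr · max L −∞ · min R -2 = -3
4 of 15 · rrrb · max L -3 · min R -2 = -5/2
5 of 15 · rrrbb · max L -5/2 · min R -2 = -9/4
6 of 15 · rrrbbr · max L -5/2 · min R -9/4 = -19/8
7 of 15 · rrrbbrb · max L -19/8 · min R -9/4 = -37/16
8 of 15 · rrrbbrbr · max L -19/8 · min R -37/16 = -75/32
9 of 15 · rrrbbrbrr · max L -19/8 · min R -75/32 = -151/64
10 of 15 · rrrbbrbrrb · max L -151/64 · min R -75/32 = -301/128
11 of 15 · rrrbbrbrrbb · max L -301/128 · min R -75/32 = -601/256
12 of 15 · rrrbbrbrrbbb · max L -601/256 · min R -75/32 = -1201/512
13 of 15 · rrrbbrbrrbbbr · max L -601/256 · min R -1201/512 = -2403/1024
14 of 15 · rrrbbrbrrbbbrr · max L -601/256 · min R -2403/1024 = -4807/2048
15 of 15 · rrrbbrbrrbbbrrr · max L -601/256 · min R -4807/2048 = -9615/4096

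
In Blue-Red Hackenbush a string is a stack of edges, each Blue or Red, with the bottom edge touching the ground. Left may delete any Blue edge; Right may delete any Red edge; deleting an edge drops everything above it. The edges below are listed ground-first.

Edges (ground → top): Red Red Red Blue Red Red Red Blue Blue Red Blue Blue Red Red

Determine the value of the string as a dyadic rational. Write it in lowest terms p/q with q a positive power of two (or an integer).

-5927/2048

1 of 14 · R · max L −∞ · min R 0 → -1
2 of 14 · RR · max L −∞ · min R -1 → -2
3 of 14 · RRR · max L −∞ · min R -2 → -3
4 of 14 · RRRB · max L -3 · min R -2 → -5/2
5 of 14 · RRRBR · max L -3 · min R -5/2 → -11/4
6 of 14 · RRRBRR · max L -3 · min R -11/4 → -23/8
7 of 14 · RRRBRRR · max L -3 · min R -23/8 → -47/16
8 of 14 · RRRBRRRB · max L -47/16 · min R -23/8 → -93/32
9 of 14 · RRRBRRRBB · max L -93/32 · min R -23/8 → -185/64
10 of 14 · RRRBRRRBBR · max L -93/32 · min R -185/64 → -371/128
11 of 14 · RRRBRRRBBRB · max L -371/128 · min R -185/64 → -741/256
12 of 14 · RRRBRRRBBRBB · max L -741/256 · min R -185/64 → -1481/512
13 of 14 · RRRBRRRBBRBBR · max L -741/256 · min R -1481/512 → -2963/1024
14 of 14 · RRRBRRRBBRBBRR · max L -741/256 · min R -2963/1024 → -5927/2048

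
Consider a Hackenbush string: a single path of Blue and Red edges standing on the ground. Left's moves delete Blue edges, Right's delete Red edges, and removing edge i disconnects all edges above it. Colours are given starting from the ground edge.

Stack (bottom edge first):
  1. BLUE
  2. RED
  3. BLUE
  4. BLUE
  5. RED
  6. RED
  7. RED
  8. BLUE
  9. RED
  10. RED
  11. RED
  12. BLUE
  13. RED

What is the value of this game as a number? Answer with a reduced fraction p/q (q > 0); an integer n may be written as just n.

3141/4096

Prefix values for BLUE RED BLUE BLUE RED RED RED BLUE RED RED RED BLUE RED via {L|R} + simplicity:
edge 1 of 13 (BLUE): { 0 | ∅ } = 1
edge 2 of 13 (RED): { 0 | 1 } = 1/2
edge 3 of 13 (BLUE): { 0; 1/2 | 1 } = 3/4
edge 4 of 13 (BLUE): { 0; 1/2; 3/4 | 1 } = 7/8
edge 5 of 13 (RED): { 0; 1/2; 3/4 | 7/8; 1 } = 13/16
edge 6 of 13 (RED): { 0; 1/2; 3/4 | 13/16; 7/8; 1 } = 25/32
edge 7 of 13 (RED): { 0; 1/2; 3/4 | 25/32; 13/16; 7/8; 1 } = 49/64
edge 8 of 13 (BLUE): { 0; 1/2; 3/4; 49/64 | 25/32; 13/16; 7/8; 1 } = 99/128
edge 9 of 13 (RED): { 0; 1/2; 3/4; 49/64 | 99/128; 25/32; 13/16; 7/8; 1 } = 197/256
edge 10 of 13 (RED): { 0; 1/2; 3/4; 49/64 | 197/256; 99/128; 25/32; 13/16; 7/8; 1 } = 393/512
edge 11 of 13 (RED): { 0; 1/2; 3/4; 49/64 | 393/512; 197/256; 99/128; 25/32; 13/16; 7/8; 1 } = 785/1024
edge 12 of 13 (BLUE): { 0; 1/2; 3/4; 49/64; 785/1024 | 393/512; 197/256; 99/128; 25/32; 13/16; 7/8; 1 } = 1571/2048
edge 13 of 13 (RED): { 0; 1/2; 3/4; 49/64; 785/1024 | 1571/2048; 393/512; 197/256; 99/128; 25/32; 13/16; 7/8; 1 } = 3141/4096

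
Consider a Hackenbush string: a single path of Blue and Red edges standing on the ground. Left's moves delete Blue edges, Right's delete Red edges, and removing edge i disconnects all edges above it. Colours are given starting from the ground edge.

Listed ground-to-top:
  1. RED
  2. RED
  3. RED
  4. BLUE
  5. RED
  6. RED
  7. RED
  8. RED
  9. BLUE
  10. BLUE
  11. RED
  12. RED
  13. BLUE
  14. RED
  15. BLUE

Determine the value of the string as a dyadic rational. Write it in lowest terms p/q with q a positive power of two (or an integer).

Recurse on prefixes of the 15-edge string RED RED RED BLUE RED RED RED RED BLUE BLUE RED RED BLUE RED BLUE:
v(R) = {  | 0 } so -1
v(RR) = {  | -1,0 } so -2
v(RRR) = {  | -2,-1,0 } so -3
v(RRRB) = { -3 | -2,-1,0 } so -5/2
v(RRRBR) = { -3 | -5/2,-2,-1,0 } so -11/4
v(RRRBRR) = { -3 | -11/4,-5/2,-2,-1,0 } so -23/8
v(RRRBRRR) = { -3 | -23/8,-11/4,-5/2,-2,-1,0 } so -47/16
v(RRRBRRRR) = { -3 | -47/16,-23/8,-11/4,-5/2,-2,-1,0 } so -95/32
v(RRRBRRRRB) = { -3,-95/32 | -47/16,-23/8,-11/4,-5/2,-2,-1,0 } so -189/64
v(RRRBRRRRBB) = { -3,-95/32,-189/64 | -47/16,-23/8,-11/4,-5/2,-2,-1,0 } so -377/128
v(RRRBRRRRBBR) = { -3,-95/32,-189/64 | -377/128,-47/16,-23/8,-11/4,-5/2,-2,-1,0 } so -755/256
v(RRRBRRRRBBRR) = { -3,-95/32,-189/64 | -755/256,-377/128,-47/16,-23/8,-11/4,-5/2,-2,-1,0 } so -1511/512
v(RRRBRRRRBBRRB) = { -3,-95/32,-189/64,-1511/512 | -755/256,-377/128,-47/16,-23/8,-11/4,-5/2,-2,-1,0 } so -3021/1024
v(RRRBRRRRBBRRBR) = { -3,-95/32,-189/64,-1511/512 | -3021/1024,-755/256,-377/128,-47/16,-23/8,-11/4,-5/2,-2,-1,0 } so -6043/2048
v(RRRBRRRRBBRRBRB) = { -3,-95/32,-189/64,-1511/512,-6043/2048 | -3021/1024,-755/256,-377/128,-47/16,-23/8,-11/4,-5/2,-2,-1,0 } so -12085/4096

-12085/4096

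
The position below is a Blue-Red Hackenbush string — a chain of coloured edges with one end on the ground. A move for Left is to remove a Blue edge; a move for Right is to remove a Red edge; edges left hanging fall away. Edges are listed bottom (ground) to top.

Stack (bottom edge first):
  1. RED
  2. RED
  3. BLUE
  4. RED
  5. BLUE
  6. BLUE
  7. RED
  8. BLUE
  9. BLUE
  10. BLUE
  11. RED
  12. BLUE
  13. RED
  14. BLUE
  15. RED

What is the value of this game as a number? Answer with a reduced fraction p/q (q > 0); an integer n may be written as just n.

Build value(s[:k]) for k = 1..15, string s = RED RED BLUE RED BLUE BLUE RED BLUE BLUE BLUE RED BLUE RED BLUE RED.
step 1: add RED to get R; options L={ · } R={ 0 } so -1
step 2: add RED to get RR; options L={ · } R={ -1; 0 } so -2
step 3: add BLUE to get RRB; options L={ -2 } R={ -1; 0 } so -3/2
step 4: add RED to get RRBR; options L={ -2 } R={ -3/2; -1; 0 } so -7/4
step 5: add BLUE to get RRBRB; options L={ -2; -7/4 } R={ -3/2; -1; 0 } so -13/8
step 6: add BLUE to get RRBRBB; options L={ -2; -7/4; -13/8 } R={ -3/2; -1; 0 } so -25/16
step 7: add RED to get RRBRBBR; options L={ -2; -7/4; -13/8 } R={ -25/16; -3/2; -1; 0 } so -51/32
step 8: add BLUE to get RRBRBBRB; options L={ -2; -7/4; -13/8; -51/32 } R={ -25/16; -3/2; -1; 0 } so -101/64
step 9: add BLUE to get RRBRBBRBB; options L={ -2; -7/4; -13/8; -51/32; -101/64 } R={ -25/16; -3/2; -1; 0 } so -201/128
step 10: add BLUE to get RRBRBBRBBB; options L={ -2; -7/4; -13/8; -51/32; -101/64; -201/128 } R={ -25/16; -3/2; -1; 0 } so -401/256
step 11: add RED to get RRBRBBRBBBR; options L={ -2; -7/4; -13/8; -51/32; -101/64; -201/128 } R={ -401/256; -25/16; -3/2; -1; 0 } so -803/512
step 12: add BLUE to get RRBRBBRBBBRB; options L={ -2; -7/4; -13/8; -51/32; -101/64; -201/128; -803/512 } R={ -401/256; -25/16; -3/2; -1; 0 } so -1605/1024
step 13: add RED to get RRBRBBRBBBRBR; options L={ -2; -7/4; -13/8; -51/32; -101/64; -201/128; -803/512 } R={ -1605/1024; -401/256; -25/16; -3/2; -1; 0 } so -3211/2048
step 14: add BLUE to get RRBRBBRBBBRBRB; options L={ -2; -7/4; -13/8; -51/32; -101/64; -201/128; -803/512; -3211/2048 } R={ -1605/1024; -401/256; -25/16; -3/2; -1; 0 } so -6421/4096
step 15: add RED to get RRBRBBRBBBRBRBR; options L={ -2; -7/4; -13/8; -51/32; -101/64; -201/128; -803/512; -3211/2048 } R={ -6421/4096; -1605/1024; -401/256; -25/16; -3/2; -1; 0 } so -12843/8192

-12843/8192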